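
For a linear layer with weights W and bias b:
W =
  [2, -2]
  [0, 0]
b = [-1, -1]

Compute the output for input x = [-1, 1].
y = [-5, -1]

Wx = [2×-1 + -2×1, 0×-1 + 0×1]
   = [-4, 0]
y = Wx + b = [-4 + -1, 0 + -1] = [-5, -1]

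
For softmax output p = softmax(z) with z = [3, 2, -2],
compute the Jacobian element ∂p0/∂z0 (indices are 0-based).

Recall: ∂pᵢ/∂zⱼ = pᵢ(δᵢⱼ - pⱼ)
∂p0/∂z0 = 0.1983

p = softmax(z) = [0.7275, 0.2676, 0.004902]
p0 = 0.7275

∂p0/∂z0 = p0(1 - p0) = 0.7275 × (1 - 0.7275) = 0.1983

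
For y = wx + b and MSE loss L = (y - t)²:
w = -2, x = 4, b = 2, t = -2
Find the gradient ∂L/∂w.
∂L/∂w = -32

y = wx + b = (-2)(4) + 2 = -6
∂L/∂y = 2(y - t) = 2(-6 - -2) = -8
∂y/∂w = x = 4
∂L/∂w = ∂L/∂y · ∂y/∂w = -8 × 4 = -32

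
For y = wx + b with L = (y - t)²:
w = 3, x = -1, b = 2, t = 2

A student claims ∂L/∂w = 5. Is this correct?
Incorrect

y = (3)(-1) + 2 = -1
∂L/∂y = 2(y - t) = 2(-1 - 2) = -6
∂y/∂w = x = -1
∂L/∂w = -6 × -1 = 6

Claimed value: 5
Incorrect: The correct gradient is 6.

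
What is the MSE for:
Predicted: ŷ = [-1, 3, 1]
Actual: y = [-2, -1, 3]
MSE = 7

MSE = (1/3)((-1--2)² + (3--1)² + (1-3)²) = (1/3)(1 + 16 + 4) = 7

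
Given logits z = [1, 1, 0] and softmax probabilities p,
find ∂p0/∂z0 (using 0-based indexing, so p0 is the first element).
∂p0/∂z0 = 0.244

p = softmax(z) = [0.4223, 0.4223, 0.1554]
p0 = 0.4223

∂p0/∂z0 = p0(1 - p0) = 0.4223 × (1 - 0.4223) = 0.244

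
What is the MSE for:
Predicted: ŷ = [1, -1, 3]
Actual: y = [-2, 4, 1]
MSE = 12.67

MSE = (1/3)((1--2)² + (-1-4)² + (3-1)²) = (1/3)(9 + 25 + 4) = 12.67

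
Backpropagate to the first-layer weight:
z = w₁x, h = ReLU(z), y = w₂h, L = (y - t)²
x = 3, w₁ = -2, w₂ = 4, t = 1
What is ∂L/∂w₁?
∂L/∂w₁ = 0

Forward pass:
z = w₁x = -2×3 = -6
h = ReLU(-6) = 0
y = w₂h = 4×0 = 0

Backward pass:
∂L/∂y = 2(y - t) = 2(0 - 1) = -2
∂y/∂h = w₂ = 4
∂h/∂z = 0 (ReLU derivative)
∂z/∂w₁ = x = 3

∂L/∂w₁ = -2 × 4 × 0 × 3 = 0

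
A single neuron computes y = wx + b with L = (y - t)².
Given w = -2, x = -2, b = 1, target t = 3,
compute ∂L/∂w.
∂L/∂w = -8

y = wx + b = (-2)(-2) + 1 = 5
∂L/∂y = 2(y - t) = 2(5 - 3) = 4
∂y/∂w = x = -2
∂L/∂w = ∂L/∂y · ∂y/∂w = 4 × -2 = -8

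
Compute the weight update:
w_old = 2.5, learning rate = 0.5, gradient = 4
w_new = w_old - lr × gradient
w_new = 0.5

w_new = w - η·∂L/∂w = 2.5 - 0.5×(4) = 2.5 - (2) = 0.5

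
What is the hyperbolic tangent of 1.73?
0.9391

tanh(1.73) = (e^(1.73) - e^(-1.73))/(e^(1.73) + e^(-1.73)) = 0.9391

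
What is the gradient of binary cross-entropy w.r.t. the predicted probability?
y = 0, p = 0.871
∂L/∂p = 7.752

∂L/∂p = -y/p + (1-y)/(1-p) = 0 + 1/0.129 = 7.752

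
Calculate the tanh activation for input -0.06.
-0.05993

tanh(-0.06) = (e^(-0.06) - e^(0.06))/(e^(-0.06) + e^(0.06)) = -0.05993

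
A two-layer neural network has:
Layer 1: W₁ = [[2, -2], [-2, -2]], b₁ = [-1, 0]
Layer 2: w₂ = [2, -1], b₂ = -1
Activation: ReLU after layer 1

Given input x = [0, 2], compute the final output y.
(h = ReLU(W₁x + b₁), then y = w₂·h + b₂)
y = -1

Layer 1 pre-activation: z₁ = [-5, -4]
After ReLU: h = [0, 0]
Layer 2 output: y = 2×0 + -1×0 + -1 = -1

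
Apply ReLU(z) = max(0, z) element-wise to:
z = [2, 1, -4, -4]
h = [2, 1, 0, 0]

ReLU applied element-wise: max(0,2)=2, max(0,1)=1, max(0,-4)=0, max(0,-4)=0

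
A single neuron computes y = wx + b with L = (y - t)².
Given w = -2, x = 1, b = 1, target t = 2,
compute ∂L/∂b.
∂L/∂b = -6

y = wx + b = (-2)(1) + 1 = -1
∂L/∂y = 2(y - t) = 2(-1 - 2) = -6
∂y/∂b = 1
∂L/∂b = ∂L/∂y · ∂y/∂b = -6 × 1 = -6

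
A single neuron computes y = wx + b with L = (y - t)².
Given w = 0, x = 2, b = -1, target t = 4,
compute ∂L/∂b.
∂L/∂b = -10

y = wx + b = (0)(2) + -1 = -1
∂L/∂y = 2(y - t) = 2(-1 - 4) = -10
∂y/∂b = 1
∂L/∂b = ∂L/∂y · ∂y/∂b = -10 × 1 = -10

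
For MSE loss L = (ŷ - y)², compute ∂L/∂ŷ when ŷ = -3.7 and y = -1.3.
∂L/∂ŷ = -4.8

∂L/∂ŷ = 2(ŷ - y) = 2(-3.7 - -1.3) = 2(-2.4) = -4.8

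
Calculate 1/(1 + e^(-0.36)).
0.589

sigmoid(0.36) = 1/(1 + e^(-0.36)) = 1/(1 + 0.6977) = 0.589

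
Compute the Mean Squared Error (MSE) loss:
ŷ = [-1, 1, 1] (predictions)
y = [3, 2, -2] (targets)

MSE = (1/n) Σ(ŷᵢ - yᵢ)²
MSE = 8.667

MSE = (1/3)((-1-3)² + (1-2)² + (1--2)²) = (1/3)(16 + 1 + 9) = 8.667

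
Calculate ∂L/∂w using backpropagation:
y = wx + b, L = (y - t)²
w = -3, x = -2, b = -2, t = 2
∂L/∂w = -8

y = wx + b = (-3)(-2) + -2 = 4
∂L/∂y = 2(y - t) = 2(4 - 2) = 4
∂y/∂w = x = -2
∂L/∂w = ∂L/∂y · ∂y/∂w = 4 × -2 = -8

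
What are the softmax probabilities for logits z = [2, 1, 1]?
p = [0.5761, 0.2119, 0.2119]

exp(z) = [7.389, 2.718, 2.718]
Sum = 12.83
p = [0.5761, 0.2119, 0.2119]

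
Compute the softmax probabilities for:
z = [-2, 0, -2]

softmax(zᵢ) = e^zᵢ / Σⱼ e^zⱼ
p = [0.1065, 0.787, 0.1065]

exp(z) = [0.1353, 1, 0.1353]
Sum = 1.271
p = [0.1065, 0.787, 0.1065]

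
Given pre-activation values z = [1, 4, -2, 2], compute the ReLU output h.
h = [1, 4, 0, 2]

ReLU applied element-wise: max(0,1)=1, max(0,4)=4, max(0,-2)=0, max(0,2)=2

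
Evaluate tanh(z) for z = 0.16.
0.1586

tanh(0.16) = (e^(0.16) - e^(-0.16))/(e^(0.16) + e^(-0.16)) = 0.1586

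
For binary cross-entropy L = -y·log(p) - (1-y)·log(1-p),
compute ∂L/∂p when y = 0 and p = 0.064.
∂L/∂p = 1.068

∂L/∂p = -y/p + (1-y)/(1-p) = 0 + 1/0.936 = 1.068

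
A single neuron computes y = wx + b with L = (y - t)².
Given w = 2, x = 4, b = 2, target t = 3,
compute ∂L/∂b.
∂L/∂b = 14

y = wx + b = (2)(4) + 2 = 10
∂L/∂y = 2(y - t) = 2(10 - 3) = 14
∂y/∂b = 1
∂L/∂b = ∂L/∂y · ∂y/∂b = 14 × 1 = 14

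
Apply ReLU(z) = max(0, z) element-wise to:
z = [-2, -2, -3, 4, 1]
h = [0, 0, 0, 4, 1]

ReLU applied element-wise: max(0,-2)=0, max(0,-2)=0, max(0,-3)=0, max(0,4)=4, max(0,1)=1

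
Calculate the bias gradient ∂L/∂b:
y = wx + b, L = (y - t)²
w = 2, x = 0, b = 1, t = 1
∂L/∂b = 0

y = wx + b = (2)(0) + 1 = 1
∂L/∂y = 2(y - t) = 2(1 - 1) = 0
∂y/∂b = 1
∂L/∂b = ∂L/∂y · ∂y/∂b = 0 × 1 = 0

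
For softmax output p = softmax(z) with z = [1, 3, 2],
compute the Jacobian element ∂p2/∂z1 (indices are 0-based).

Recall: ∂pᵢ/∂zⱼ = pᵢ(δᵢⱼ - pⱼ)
∂p2/∂z1 = -0.1628

p = softmax(z) = [0.09003, 0.6652, 0.2447]
p2 = 0.2447, p1 = 0.6652

∂p2/∂z1 = -p2 × p1 = -0.2447 × 0.6652 = -0.1628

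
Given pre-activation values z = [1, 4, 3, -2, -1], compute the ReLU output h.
h = [1, 4, 3, 0, 0]

ReLU applied element-wise: max(0,1)=1, max(0,4)=4, max(0,3)=3, max(0,-2)=0, max(0,-1)=0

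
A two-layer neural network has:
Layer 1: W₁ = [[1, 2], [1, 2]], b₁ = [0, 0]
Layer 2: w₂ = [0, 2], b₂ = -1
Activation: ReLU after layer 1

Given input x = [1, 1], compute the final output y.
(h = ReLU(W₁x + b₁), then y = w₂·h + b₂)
y = 5

Layer 1 pre-activation: z₁ = [3, 3]
After ReLU: h = [3, 3]
Layer 2 output: y = 0×3 + 2×3 + -1 = 5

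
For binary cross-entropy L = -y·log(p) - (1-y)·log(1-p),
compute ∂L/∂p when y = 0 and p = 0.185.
∂L/∂p = 1.227

∂L/∂p = -y/p + (1-y)/(1-p) = 0 + 1/0.815 = 1.227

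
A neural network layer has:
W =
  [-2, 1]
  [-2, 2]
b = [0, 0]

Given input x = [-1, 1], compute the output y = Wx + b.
y = [3, 4]

Wx = [-2×-1 + 1×1, -2×-1 + 2×1]
   = [3, 4]
y = Wx + b = [3 + 0, 4 + 0] = [3, 4]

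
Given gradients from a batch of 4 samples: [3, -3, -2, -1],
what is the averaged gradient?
Average gradient = -0.75

Average = (1/4)(3 + -3 + -2 + -1) = -3/4 = -0.75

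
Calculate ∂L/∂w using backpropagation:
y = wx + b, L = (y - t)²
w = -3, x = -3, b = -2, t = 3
∂L/∂w = -24

y = wx + b = (-3)(-3) + -2 = 7
∂L/∂y = 2(y - t) = 2(7 - 3) = 8
∂y/∂w = x = -3
∂L/∂w = ∂L/∂y · ∂y/∂w = 8 × -3 = -24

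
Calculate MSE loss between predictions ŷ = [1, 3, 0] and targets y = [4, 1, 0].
MSE = 4.333

MSE = (1/3)((1-4)² + (3-1)² + (0-0)²) = (1/3)(9 + 4 + 0) = 4.333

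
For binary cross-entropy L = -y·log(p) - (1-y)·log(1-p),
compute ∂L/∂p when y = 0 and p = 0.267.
∂L/∂p = 1.364

∂L/∂p = -y/p + (1-y)/(1-p) = 0 + 1/0.733 = 1.364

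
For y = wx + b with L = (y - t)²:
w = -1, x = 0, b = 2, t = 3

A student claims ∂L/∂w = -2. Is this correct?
Incorrect

y = (-1)(0) + 2 = 2
∂L/∂y = 2(y - t) = 2(2 - 3) = -2
∂y/∂w = x = 0
∂L/∂w = -2 × 0 = 0

Claimed value: -2
Incorrect: The correct gradient is 0.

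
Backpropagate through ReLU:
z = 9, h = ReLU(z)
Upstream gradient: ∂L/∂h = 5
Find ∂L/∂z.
∂L/∂z = 5

h = ReLU(9) = 9
Since z > 0: ∂h/∂z = 1
∂L/∂z = ∂L/∂h · ∂h/∂z = 5 × 1 = 5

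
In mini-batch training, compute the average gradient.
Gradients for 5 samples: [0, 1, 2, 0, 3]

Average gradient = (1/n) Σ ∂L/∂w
Average gradient = 1.2

Average = (1/5)(0 + 1 + 2 + 0 + 3) = 6/5 = 1.2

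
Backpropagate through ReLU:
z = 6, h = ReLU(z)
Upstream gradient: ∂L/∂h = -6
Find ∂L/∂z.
∂L/∂z = -6

h = ReLU(6) = 6
Since z > 0: ∂h/∂z = 1
∂L/∂z = ∂L/∂h · ∂h/∂z = -6 × 1 = -6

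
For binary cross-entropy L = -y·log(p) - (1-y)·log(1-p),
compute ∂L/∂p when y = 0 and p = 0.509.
∂L/∂p = 2.037

∂L/∂p = -y/p + (1-y)/(1-p) = 0 + 1/0.491 = 2.037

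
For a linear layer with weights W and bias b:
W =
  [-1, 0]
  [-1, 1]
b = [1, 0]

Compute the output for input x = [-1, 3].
y = [2, 4]

Wx = [-1×-1 + 0×3, -1×-1 + 1×3]
   = [1, 4]
y = Wx + b = [1 + 1, 4 + 0] = [2, 4]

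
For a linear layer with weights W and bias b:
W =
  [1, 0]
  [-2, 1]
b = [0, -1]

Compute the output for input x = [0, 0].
y = [0, -1]

Wx = [1×0 + 0×0, -2×0 + 1×0]
   = [0, 0]
y = Wx + b = [0 + 0, 0 + -1] = [0, -1]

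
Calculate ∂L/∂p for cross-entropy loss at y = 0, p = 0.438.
∂L/∂p = 1.779

∂L/∂p = -y/p + (1-y)/(1-p) = 0 + 1/0.562 = 1.779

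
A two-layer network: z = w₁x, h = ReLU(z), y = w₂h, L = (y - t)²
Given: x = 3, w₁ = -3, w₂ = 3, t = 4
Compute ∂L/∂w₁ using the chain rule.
∂L/∂w₁ = 0

Forward pass:
z = w₁x = -3×3 = -9
h = ReLU(-9) = 0
y = w₂h = 3×0 = 0

Backward pass:
∂L/∂y = 2(y - t) = 2(0 - 4) = -8
∂y/∂h = w₂ = 3
∂h/∂z = 0 (ReLU derivative)
∂z/∂w₁ = x = 3

∂L/∂w₁ = -8 × 3 × 0 × 3 = 0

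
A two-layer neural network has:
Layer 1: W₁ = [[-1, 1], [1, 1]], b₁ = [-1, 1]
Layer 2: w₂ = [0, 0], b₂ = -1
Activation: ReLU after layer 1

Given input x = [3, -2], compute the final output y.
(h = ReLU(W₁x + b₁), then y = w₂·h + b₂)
y = -1

Layer 1 pre-activation: z₁ = [-6, 2]
After ReLU: h = [0, 2]
Layer 2 output: y = 0×0 + 0×2 + -1 = -1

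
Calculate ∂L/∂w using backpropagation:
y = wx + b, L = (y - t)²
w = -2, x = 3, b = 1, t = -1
∂L/∂w = -24

y = wx + b = (-2)(3) + 1 = -5
∂L/∂y = 2(y - t) = 2(-5 - -1) = -8
∂y/∂w = x = 3
∂L/∂w = ∂L/∂y · ∂y/∂w = -8 × 3 = -24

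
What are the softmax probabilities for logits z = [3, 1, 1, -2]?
p = [0.7828, 0.1059, 0.1059, 0.0053]

exp(z) = [20.09, 2.718, 2.718, 0.1353]
Sum = 25.66
p = [0.7828, 0.1059, 0.1059, 0.0053]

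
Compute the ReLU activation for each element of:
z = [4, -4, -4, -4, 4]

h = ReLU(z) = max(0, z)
h = [4, 0, 0, 0, 4]

ReLU applied element-wise: max(0,4)=4, max(0,-4)=0, max(0,-4)=0, max(0,-4)=0, max(0,4)=4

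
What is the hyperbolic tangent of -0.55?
-0.5005

tanh(-0.55) = (e^(-0.55) - e^(0.55))/(e^(-0.55) + e^(0.55)) = -0.5005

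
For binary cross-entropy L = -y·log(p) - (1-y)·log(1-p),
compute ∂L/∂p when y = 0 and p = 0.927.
∂L/∂p = 13.7

∂L/∂p = -y/p + (1-y)/(1-p) = 0 + 1/0.073 = 13.7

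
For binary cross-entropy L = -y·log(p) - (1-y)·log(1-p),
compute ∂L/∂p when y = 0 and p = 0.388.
∂L/∂p = 1.634

∂L/∂p = -y/p + (1-y)/(1-p) = 0 + 1/0.612 = 1.634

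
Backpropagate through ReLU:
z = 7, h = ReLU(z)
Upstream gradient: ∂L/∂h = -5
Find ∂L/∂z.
∂L/∂z = -5

h = ReLU(7) = 7
Since z > 0: ∂h/∂z = 1
∂L/∂z = ∂L/∂h · ∂h/∂z = -5 × 1 = -5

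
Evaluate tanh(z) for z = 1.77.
0.9436

tanh(1.77) = (e^(1.77) - e^(-1.77))/(e^(1.77) + e^(-1.77)) = 0.9436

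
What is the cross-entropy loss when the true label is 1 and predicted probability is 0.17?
L = 1.772

L = -1·log(0.17) - 0·log(0.83) = -log(0.17) = 1.772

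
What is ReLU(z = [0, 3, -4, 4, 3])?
h = [0, 3, 0, 4, 3]

ReLU applied element-wise: max(0,0)=0, max(0,3)=3, max(0,-4)=0, max(0,4)=4, max(0,3)=3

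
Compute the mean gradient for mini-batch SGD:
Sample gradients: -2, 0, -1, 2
Average gradient = -0.25

Average = (1/4)(-2 + 0 + -1 + 2) = -1/4 = -0.25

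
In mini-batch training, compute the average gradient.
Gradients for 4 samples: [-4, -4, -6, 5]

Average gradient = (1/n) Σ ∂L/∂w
Average gradient = -2.25

Average = (1/4)(-4 + -4 + -6 + 5) = -9/4 = -2.25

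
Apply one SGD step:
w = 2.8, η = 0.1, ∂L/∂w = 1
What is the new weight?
w_new = 2.7

w_new = w - η·∂L/∂w = 2.8 - 0.1×(1) = 2.8 - (0.1) = 2.7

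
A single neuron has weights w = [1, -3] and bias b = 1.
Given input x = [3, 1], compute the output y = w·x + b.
y = 1

y = (1)(3) + (-3)(1) + 1 = 1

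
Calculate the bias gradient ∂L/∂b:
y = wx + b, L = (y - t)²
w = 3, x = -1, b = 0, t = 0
∂L/∂b = -6

y = wx + b = (3)(-1) + 0 = -3
∂L/∂y = 2(y - t) = 2(-3 - 0) = -6
∂y/∂b = 1
∂L/∂b = ∂L/∂y · ∂y/∂b = -6 × 1 = -6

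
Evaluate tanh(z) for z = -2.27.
-0.9789

tanh(-2.27) = (e^(-2.27) - e^(2.27))/(e^(-2.27) + e^(2.27)) = -0.9789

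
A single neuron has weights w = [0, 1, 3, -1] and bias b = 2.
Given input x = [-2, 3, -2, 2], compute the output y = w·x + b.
y = -3

y = (0)(-2) + (1)(3) + (3)(-2) + (-1)(2) + 2 = -3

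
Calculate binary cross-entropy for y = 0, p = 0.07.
L = 0.07257

L = -0·log(0.07) - 1·log(0.93) = -log(0.93) = 0.07257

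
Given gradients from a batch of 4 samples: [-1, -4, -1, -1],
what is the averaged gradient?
Average gradient = -1.75

Average = (1/4)(-1 + -4 + -1 + -1) = -7/4 = -1.75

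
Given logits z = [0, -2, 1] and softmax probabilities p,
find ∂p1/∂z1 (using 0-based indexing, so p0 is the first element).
∂p1/∂z1 = 0.03389

p = softmax(z) = [0.2595, 0.03512, 0.7054]
p1 = 0.03512

∂p1/∂z1 = p1(1 - p1) = 0.03512 × (1 - 0.03512) = 0.03389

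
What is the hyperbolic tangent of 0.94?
0.7352

tanh(0.94) = (e^(0.94) - e^(-0.94))/(e^(0.94) + e^(-0.94)) = 0.7352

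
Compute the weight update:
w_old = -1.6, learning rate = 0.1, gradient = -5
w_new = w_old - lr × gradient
w_new = -1.1

w_new = w - η·∂L/∂w = -1.6 - 0.1×(-5) = -1.6 - (-0.5) = -1.1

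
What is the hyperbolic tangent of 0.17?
0.1684

tanh(0.17) = (e^(0.17) - e^(-0.17))/(e^(0.17) + e^(-0.17)) = 0.1684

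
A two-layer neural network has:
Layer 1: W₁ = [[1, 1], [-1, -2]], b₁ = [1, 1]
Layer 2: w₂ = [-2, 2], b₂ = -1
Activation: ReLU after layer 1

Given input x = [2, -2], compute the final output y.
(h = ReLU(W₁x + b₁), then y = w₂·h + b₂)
y = 3

Layer 1 pre-activation: z₁ = [1, 3]
After ReLU: h = [1, 3]
Layer 2 output: y = -2×1 + 2×3 + -1 = 3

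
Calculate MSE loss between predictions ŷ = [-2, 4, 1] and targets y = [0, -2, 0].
MSE = 13.67

MSE = (1/3)((-2-0)² + (4--2)² + (1-0)²) = (1/3)(4 + 36 + 1) = 13.67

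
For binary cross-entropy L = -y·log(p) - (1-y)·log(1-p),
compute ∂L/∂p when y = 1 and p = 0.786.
∂L/∂p = -1.272

∂L/∂p = -y/p + (1-y)/(1-p) = -1/0.786 + 0 = -1.272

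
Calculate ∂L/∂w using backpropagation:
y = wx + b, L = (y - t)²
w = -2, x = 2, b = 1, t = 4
∂L/∂w = -28

y = wx + b = (-2)(2) + 1 = -3
∂L/∂y = 2(y - t) = 2(-3 - 4) = -14
∂y/∂w = x = 2
∂L/∂w = ∂L/∂y · ∂y/∂w = -14 × 2 = -28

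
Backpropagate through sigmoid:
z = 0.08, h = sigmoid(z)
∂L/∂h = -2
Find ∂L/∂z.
∂L/∂z = -0.4992

σ(0.08) = 0.52
σ'(0.08) = σ(0.08)(1 - σ(0.08)) = 0.52 × 0.48 = 0.2496
∂L/∂z = ∂L/∂h · σ'(z) = -2 × 0.2496 = -0.4992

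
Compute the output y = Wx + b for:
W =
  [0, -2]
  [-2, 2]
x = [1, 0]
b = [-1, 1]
y = [-1, -1]

Wx = [0×1 + -2×0, -2×1 + 2×0]
   = [0, -2]
y = Wx + b = [0 + -1, -2 + 1] = [-1, -1]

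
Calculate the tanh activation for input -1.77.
-0.9436

tanh(-1.77) = (e^(-1.77) - e^(1.77))/(e^(-1.77) + e^(1.77)) = -0.9436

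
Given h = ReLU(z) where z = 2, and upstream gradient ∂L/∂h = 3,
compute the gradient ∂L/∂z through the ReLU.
∂L/∂z = 3

h = ReLU(2) = 2
Since z > 0: ∂h/∂z = 1
∂L/∂z = ∂L/∂h · ∂h/∂z = 3 × 1 = 3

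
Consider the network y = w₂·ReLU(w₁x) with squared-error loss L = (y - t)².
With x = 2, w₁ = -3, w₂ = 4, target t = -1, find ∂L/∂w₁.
∂L/∂w₁ = 0

Forward pass:
z = w₁x = -3×2 = -6
h = ReLU(-6) = 0
y = w₂h = 4×0 = 0

Backward pass:
∂L/∂y = 2(y - t) = 2(0 - -1) = 2
∂y/∂h = w₂ = 4
∂h/∂z = 0 (ReLU derivative)
∂z/∂w₁ = x = 2

∂L/∂w₁ = 2 × 4 × 0 × 2 = 0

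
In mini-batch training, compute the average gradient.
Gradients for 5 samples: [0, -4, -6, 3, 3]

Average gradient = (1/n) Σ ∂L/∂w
Average gradient = -0.8

Average = (1/5)(0 + -4 + -6 + 3 + 3) = -4/5 = -0.8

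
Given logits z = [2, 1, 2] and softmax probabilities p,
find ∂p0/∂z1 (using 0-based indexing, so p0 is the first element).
∂p0/∂z1 = -0.06561

p = softmax(z) = [0.4223, 0.1554, 0.4223]
p0 = 0.4223, p1 = 0.1554

∂p0/∂z1 = -p0 × p1 = -0.4223 × 0.1554 = -0.06561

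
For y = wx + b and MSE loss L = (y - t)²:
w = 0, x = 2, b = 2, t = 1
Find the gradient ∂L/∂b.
∂L/∂b = 2

y = wx + b = (0)(2) + 2 = 2
∂L/∂y = 2(y - t) = 2(2 - 1) = 2
∂y/∂b = 1
∂L/∂b = ∂L/∂y · ∂y/∂b = 2 × 1 = 2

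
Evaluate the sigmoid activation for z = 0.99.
0.7291

sigmoid(0.99) = 1/(1 + e^(-0.99)) = 1/(1 + 0.3716) = 0.7291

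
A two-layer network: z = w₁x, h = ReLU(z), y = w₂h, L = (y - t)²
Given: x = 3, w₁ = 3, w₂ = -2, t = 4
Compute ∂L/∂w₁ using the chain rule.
∂L/∂w₁ = 264

Forward pass:
z = w₁x = 3×3 = 9
h = ReLU(9) = 9
y = w₂h = -2×9 = -18

Backward pass:
∂L/∂y = 2(y - t) = 2(-18 - 4) = -44
∂y/∂h = w₂ = -2
∂h/∂z = 1 (ReLU derivative)
∂z/∂w₁ = x = 3

∂L/∂w₁ = -44 × -2 × 1 × 3 = 264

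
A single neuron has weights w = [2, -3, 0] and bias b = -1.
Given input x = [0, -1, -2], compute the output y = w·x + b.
y = 2

y = (2)(0) + (-3)(-1) + (0)(-2) + -1 = 2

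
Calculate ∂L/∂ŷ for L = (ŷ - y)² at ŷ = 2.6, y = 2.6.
∂L/∂ŷ = 0.0

∂L/∂ŷ = 2(ŷ - y) = 2(2.6 - 2.6) = 2(0.0) = 0.0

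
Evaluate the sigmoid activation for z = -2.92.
0.05117

sigmoid(-2.92) = 1/(1 + e^(2.92)) = 1/(1 + 18.54) = 0.05117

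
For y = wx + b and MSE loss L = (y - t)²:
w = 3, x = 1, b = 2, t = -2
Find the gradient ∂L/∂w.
∂L/∂w = 14

y = wx + b = (3)(1) + 2 = 5
∂L/∂y = 2(y - t) = 2(5 - -2) = 14
∂y/∂w = x = 1
∂L/∂w = ∂L/∂y · ∂y/∂w = 14 × 1 = 14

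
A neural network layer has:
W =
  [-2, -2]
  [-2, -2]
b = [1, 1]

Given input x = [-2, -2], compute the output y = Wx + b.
y = [9, 9]

Wx = [-2×-2 + -2×-2, -2×-2 + -2×-2]
   = [8, 8]
y = Wx + b = [8 + 1, 8 + 1] = [9, 9]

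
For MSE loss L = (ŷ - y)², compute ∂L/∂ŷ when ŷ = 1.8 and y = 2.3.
∂L/∂ŷ = -1.0

∂L/∂ŷ = 2(ŷ - y) = 2(1.8 - 2.3) = 2(-0.5) = -1.0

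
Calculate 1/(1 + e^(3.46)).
0.03047

sigmoid(-3.46) = 1/(1 + e^(3.46)) = 1/(1 + 31.82) = 0.03047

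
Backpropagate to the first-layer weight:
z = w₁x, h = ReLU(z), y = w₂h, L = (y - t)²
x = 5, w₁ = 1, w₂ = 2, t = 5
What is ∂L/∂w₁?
∂L/∂w₁ = 100

Forward pass:
z = w₁x = 1×5 = 5
h = ReLU(5) = 5
y = w₂h = 2×5 = 10

Backward pass:
∂L/∂y = 2(y - t) = 2(10 - 5) = 10
∂y/∂h = w₂ = 2
∂h/∂z = 1 (ReLU derivative)
∂z/∂w₁ = x = 5

∂L/∂w₁ = 10 × 2 × 1 × 5 = 100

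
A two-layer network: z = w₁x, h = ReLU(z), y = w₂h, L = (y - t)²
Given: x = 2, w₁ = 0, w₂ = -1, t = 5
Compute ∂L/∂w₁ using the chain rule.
∂L/∂w₁ = 0

Forward pass:
z = w₁x = 0×2 = 0
h = ReLU(0) = 0
y = w₂h = -1×0 = 0

Backward pass:
∂L/∂y = 2(y - t) = 2(0 - 5) = -10
∂y/∂h = w₂ = -1
∂h/∂z = 0 (ReLU derivative)
∂z/∂w₁ = x = 2

∂L/∂w₁ = -10 × -1 × 0 × 2 = 0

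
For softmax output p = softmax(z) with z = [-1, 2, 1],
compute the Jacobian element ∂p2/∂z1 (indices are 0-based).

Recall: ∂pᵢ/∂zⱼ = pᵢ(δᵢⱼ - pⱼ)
∂p2/∂z1 = -0.183

p = softmax(z) = [0.03512, 0.7054, 0.2595]
p2 = 0.2595, p1 = 0.7054

∂p2/∂z1 = -p2 × p1 = -0.2595 × 0.7054 = -0.183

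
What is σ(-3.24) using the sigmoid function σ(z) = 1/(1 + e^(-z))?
0.03769

sigmoid(-3.24) = 1/(1 + e^(3.24)) = 1/(1 + 25.53) = 0.03769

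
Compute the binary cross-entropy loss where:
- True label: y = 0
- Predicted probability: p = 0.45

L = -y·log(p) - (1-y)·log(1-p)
L = 0.5978

L = -0·log(0.45) - 1·log(0.55) = -log(0.55) = 0.5978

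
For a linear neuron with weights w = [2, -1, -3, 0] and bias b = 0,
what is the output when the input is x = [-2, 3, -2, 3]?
y = -1

y = (2)(-2) + (-1)(3) + (-3)(-2) + (0)(3) + 0 = -1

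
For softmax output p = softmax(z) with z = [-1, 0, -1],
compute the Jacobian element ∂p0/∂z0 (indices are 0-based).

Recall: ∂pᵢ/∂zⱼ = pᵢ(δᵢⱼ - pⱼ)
∂p0/∂z0 = 0.167

p = softmax(z) = [0.2119, 0.5761, 0.2119]
p0 = 0.2119

∂p0/∂z0 = p0(1 - p0) = 0.2119 × (1 - 0.2119) = 0.167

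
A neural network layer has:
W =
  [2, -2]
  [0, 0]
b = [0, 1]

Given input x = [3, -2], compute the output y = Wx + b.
y = [10, 1]

Wx = [2×3 + -2×-2, 0×3 + 0×-2]
   = [10, 0]
y = Wx + b = [10 + 0, 0 + 1] = [10, 1]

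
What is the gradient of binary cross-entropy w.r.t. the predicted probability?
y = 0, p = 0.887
∂L/∂p = 8.85

∂L/∂p = -y/p + (1-y)/(1-p) = 0 + 1/0.113 = 8.85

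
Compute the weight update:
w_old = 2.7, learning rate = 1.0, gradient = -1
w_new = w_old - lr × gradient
w_new = 3.7

w_new = w - η·∂L/∂w = 2.7 - 1.0×(-1) = 2.7 - (-1) = 3.7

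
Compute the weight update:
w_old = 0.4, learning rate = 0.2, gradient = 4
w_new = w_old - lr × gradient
w_new = -0.4

w_new = w - η·∂L/∂w = 0.4 - 0.2×(4) = 0.4 - (0.8) = -0.4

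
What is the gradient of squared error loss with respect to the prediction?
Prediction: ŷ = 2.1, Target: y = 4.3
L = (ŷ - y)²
∂L/∂ŷ = -4.4

∂L/∂ŷ = 2(ŷ - y) = 2(2.1 - 4.3) = 2(-2.2) = -4.4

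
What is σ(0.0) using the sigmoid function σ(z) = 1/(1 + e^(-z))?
0.5

sigmoid(0.0) = 1/(1 + e^(0.0)) = 1/(1 + 1) = 0.5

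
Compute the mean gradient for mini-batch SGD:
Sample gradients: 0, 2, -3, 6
Average gradient = 1.25

Average = (1/4)(0 + 2 + -3 + 6) = 5/4 = 1.25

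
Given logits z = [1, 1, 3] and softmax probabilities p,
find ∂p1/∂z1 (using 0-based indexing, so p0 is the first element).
∂p1/∂z1 = 0.09516

p = softmax(z) = [0.1065, 0.1065, 0.787]
p1 = 0.1065

∂p1/∂z1 = p1(1 - p1) = 0.1065 × (1 - 0.1065) = 0.09516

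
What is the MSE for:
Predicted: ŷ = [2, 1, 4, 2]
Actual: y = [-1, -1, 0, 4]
MSE = 8.25

MSE = (1/4)((2--1)² + (1--1)² + (4-0)² + (2-4)²) = (1/4)(9 + 4 + 16 + 4) = 8.25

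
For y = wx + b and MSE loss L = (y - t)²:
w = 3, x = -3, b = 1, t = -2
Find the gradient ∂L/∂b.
∂L/∂b = -12

y = wx + b = (3)(-3) + 1 = -8
∂L/∂y = 2(y - t) = 2(-8 - -2) = -12
∂y/∂b = 1
∂L/∂b = ∂L/∂y · ∂y/∂b = -12 × 1 = -12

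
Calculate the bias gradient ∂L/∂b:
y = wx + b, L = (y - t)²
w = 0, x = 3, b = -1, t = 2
∂L/∂b = -6

y = wx + b = (0)(3) + -1 = -1
∂L/∂y = 2(y - t) = 2(-1 - 2) = -6
∂y/∂b = 1
∂L/∂b = ∂L/∂y · ∂y/∂b = -6 × 1 = -6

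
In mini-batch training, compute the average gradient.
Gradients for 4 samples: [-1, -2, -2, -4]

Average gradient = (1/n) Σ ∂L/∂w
Average gradient = -2.25

Average = (1/4)(-1 + -2 + -2 + -4) = -9/4 = -2.25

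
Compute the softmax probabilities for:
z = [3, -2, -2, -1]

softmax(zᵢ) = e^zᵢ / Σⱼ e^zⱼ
p = [0.9692, 0.0065, 0.0065, 0.0178]

exp(z) = [20.09, 0.1353, 0.1353, 0.3679]
Sum = 20.72
p = [0.9692, 0.0065, 0.0065, 0.0178]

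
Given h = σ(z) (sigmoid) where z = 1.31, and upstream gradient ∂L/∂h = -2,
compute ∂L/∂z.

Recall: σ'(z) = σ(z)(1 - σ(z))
∂L/∂z = -0.3347

σ(1.31) = 0.7875
σ'(1.31) = σ(1.31)(1 - σ(1.31)) = 0.7875 × 0.2125 = 0.1673
∂L/∂z = ∂L/∂h · σ'(z) = -2 × 0.1673 = -0.3347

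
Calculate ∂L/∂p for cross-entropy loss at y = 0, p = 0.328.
∂L/∂p = 1.488

∂L/∂p = -y/p + (1-y)/(1-p) = 0 + 1/0.672 = 1.488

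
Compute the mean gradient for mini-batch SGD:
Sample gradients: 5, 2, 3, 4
Average gradient = 3.5

Average = (1/4)(5 + 2 + 3 + 4) = 14/4 = 3.5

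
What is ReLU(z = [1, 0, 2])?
h = [1, 0, 2]

ReLU applied element-wise: max(0,1)=1, max(0,0)=0, max(0,2)=2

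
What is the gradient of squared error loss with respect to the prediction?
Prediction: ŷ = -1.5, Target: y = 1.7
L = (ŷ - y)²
∂L/∂ŷ = -6.4

∂L/∂ŷ = 2(ŷ - y) = 2(-1.5 - 1.7) = 2(-3.2) = -6.4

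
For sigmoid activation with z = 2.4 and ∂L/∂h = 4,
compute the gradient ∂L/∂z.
∂L/∂z = 0.305

σ(2.4) = 0.9168
σ'(2.4) = σ(2.4)(1 - σ(2.4)) = 0.9168 × 0.08317 = 0.07625
∂L/∂z = ∂L/∂h · σ'(z) = 4 × 0.07625 = 0.305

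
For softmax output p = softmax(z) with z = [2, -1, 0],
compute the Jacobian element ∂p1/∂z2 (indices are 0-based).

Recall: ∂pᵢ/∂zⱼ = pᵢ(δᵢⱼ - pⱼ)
∂p1/∂z2 = -0.004797

p = softmax(z) = [0.8438, 0.04201, 0.1142]
p1 = 0.04201, p2 = 0.1142

∂p1/∂z2 = -p1 × p2 = -0.04201 × 0.1142 = -0.004797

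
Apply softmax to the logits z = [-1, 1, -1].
p = [0.1065, 0.787, 0.1065]

exp(z) = [0.3679, 2.718, 0.3679]
Sum = 3.454
p = [0.1065, 0.787, 0.1065]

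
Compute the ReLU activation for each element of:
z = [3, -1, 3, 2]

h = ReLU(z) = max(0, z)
h = [3, 0, 3, 2]

ReLU applied element-wise: max(0,3)=3, max(0,-1)=0, max(0,3)=3, max(0,2)=2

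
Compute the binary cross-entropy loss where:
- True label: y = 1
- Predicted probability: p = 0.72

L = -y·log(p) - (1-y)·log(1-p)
L = 0.3285

L = -1·log(0.72) - 0·log(0.28) = -log(0.72) = 0.3285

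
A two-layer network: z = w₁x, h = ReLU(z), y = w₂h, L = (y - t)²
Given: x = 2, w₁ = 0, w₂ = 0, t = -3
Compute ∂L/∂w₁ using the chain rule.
∂L/∂w₁ = 0

Forward pass:
z = w₁x = 0×2 = 0
h = ReLU(0) = 0
y = w₂h = 0×0 = 0

Backward pass:
∂L/∂y = 2(y - t) = 2(0 - -3) = 6
∂y/∂h = w₂ = 0
∂h/∂z = 0 (ReLU derivative)
∂z/∂w₁ = x = 2

∂L/∂w₁ = 6 × 0 × 0 × 2 = 0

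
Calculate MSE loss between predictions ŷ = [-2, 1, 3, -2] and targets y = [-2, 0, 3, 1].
MSE = 2.5

MSE = (1/4)((-2--2)² + (1-0)² + (3-3)² + (-2-1)²) = (1/4)(0 + 1 + 0 + 9) = 2.5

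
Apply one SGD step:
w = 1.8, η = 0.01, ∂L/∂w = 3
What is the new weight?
w_new = 1.77

w_new = w - η·∂L/∂w = 1.8 - 0.01×(3) = 1.8 - (0.03) = 1.77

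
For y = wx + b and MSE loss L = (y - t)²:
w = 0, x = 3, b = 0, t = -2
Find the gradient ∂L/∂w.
∂L/∂w = 12

y = wx + b = (0)(3) + 0 = 0
∂L/∂y = 2(y - t) = 2(0 - -2) = 4
∂y/∂w = x = 3
∂L/∂w = ∂L/∂y · ∂y/∂w = 4 × 3 = 12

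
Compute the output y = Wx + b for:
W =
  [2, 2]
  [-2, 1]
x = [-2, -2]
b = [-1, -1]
y = [-9, 1]

Wx = [2×-2 + 2×-2, -2×-2 + 1×-2]
   = [-8, 2]
y = Wx + b = [-8 + -1, 2 + -1] = [-9, 1]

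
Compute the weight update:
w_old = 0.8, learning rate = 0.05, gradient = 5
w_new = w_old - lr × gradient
w_new = 0.55

w_new = w - η·∂L/∂w = 0.8 - 0.05×(5) = 0.8 - (0.25) = 0.55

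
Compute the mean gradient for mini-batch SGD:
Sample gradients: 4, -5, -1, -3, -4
Average gradient = -1.8

Average = (1/5)(4 + -5 + -1 + -3 + -4) = -9/5 = -1.8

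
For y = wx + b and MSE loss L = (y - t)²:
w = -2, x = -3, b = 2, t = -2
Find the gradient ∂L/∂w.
∂L/∂w = -60

y = wx + b = (-2)(-3) + 2 = 8
∂L/∂y = 2(y - t) = 2(8 - -2) = 20
∂y/∂w = x = -3
∂L/∂w = ∂L/∂y · ∂y/∂w = 20 × -3 = -60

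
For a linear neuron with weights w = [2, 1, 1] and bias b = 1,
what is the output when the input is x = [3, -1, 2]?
y = 8

y = (2)(3) + (1)(-1) + (1)(2) + 1 = 8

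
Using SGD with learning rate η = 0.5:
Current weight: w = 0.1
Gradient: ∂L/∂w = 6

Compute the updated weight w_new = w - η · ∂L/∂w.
w_new = -2.9

w_new = w - η·∂L/∂w = 0.1 - 0.5×(6) = 0.1 - (3) = -2.9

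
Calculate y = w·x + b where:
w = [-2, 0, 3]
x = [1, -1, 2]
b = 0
y = 4

y = (-2)(1) + (0)(-1) + (3)(2) + 0 = 4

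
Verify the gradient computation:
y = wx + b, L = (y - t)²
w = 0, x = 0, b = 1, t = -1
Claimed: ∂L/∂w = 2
Incorrect

y = (0)(0) + 1 = 1
∂L/∂y = 2(y - t) = 2(1 - -1) = 4
∂y/∂w = x = 0
∂L/∂w = 4 × 0 = 0

Claimed value: 2
Incorrect: The correct gradient is 0.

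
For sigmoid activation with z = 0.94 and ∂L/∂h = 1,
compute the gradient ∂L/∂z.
∂L/∂z = 0.202

σ(0.94) = 0.7191
σ'(0.94) = σ(0.94)(1 - σ(0.94)) = 0.7191 × 0.2809 = 0.202
∂L/∂z = ∂L/∂h · σ'(z) = 1 × 0.202 = 0.202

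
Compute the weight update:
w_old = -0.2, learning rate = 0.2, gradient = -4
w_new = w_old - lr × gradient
w_new = 0.6

w_new = w - η·∂L/∂w = -0.2 - 0.2×(-4) = -0.2 - (-0.8) = 0.6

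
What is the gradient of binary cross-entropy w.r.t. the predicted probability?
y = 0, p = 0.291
∂L/∂p = 1.41

∂L/∂p = -y/p + (1-y)/(1-p) = 0 + 1/0.709 = 1.41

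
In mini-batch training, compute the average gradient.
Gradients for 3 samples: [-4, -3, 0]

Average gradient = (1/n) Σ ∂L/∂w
Average gradient = -2.333

Average = (1/3)(-4 + -3 + 0) = -7/3 = -2.333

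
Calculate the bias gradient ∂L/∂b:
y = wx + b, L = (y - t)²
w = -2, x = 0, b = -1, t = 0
∂L/∂b = -2

y = wx + b = (-2)(0) + -1 = -1
∂L/∂y = 2(y - t) = 2(-1 - 0) = -2
∂y/∂b = 1
∂L/∂b = ∂L/∂y · ∂y/∂b = -2 × 1 = -2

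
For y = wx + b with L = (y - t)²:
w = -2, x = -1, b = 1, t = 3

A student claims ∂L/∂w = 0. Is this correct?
Correct

y = (-2)(-1) + 1 = 3
∂L/∂y = 2(y - t) = 2(3 - 3) = 0
∂y/∂w = x = -1
∂L/∂w = 0 × -1 = 0

Claimed value: 0
Correct: The correct gradient is 0.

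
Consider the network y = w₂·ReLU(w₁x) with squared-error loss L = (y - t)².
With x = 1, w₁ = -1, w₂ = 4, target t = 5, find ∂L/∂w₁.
∂L/∂w₁ = 0

Forward pass:
z = w₁x = -1×1 = -1
h = ReLU(-1) = 0
y = w₂h = 4×0 = 0

Backward pass:
∂L/∂y = 2(y - t) = 2(0 - 5) = -10
∂y/∂h = w₂ = 4
∂h/∂z = 0 (ReLU derivative)
∂z/∂w₁ = x = 1

∂L/∂w₁ = -10 × 4 × 0 × 1 = 0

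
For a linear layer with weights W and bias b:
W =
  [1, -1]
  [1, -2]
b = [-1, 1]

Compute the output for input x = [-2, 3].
y = [-6, -7]

Wx = [1×-2 + -1×3, 1×-2 + -2×3]
   = [-5, -8]
y = Wx + b = [-5 + -1, -8 + 1] = [-6, -7]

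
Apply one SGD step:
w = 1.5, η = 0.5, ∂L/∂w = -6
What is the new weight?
w_new = 4.5

w_new = w - η·∂L/∂w = 1.5 - 0.5×(-6) = 1.5 - (-3) = 4.5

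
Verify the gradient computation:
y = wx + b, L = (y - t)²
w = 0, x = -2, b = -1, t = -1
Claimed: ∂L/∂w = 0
Correct

y = (0)(-2) + -1 = -1
∂L/∂y = 2(y - t) = 2(-1 - -1) = 0
∂y/∂w = x = -2
∂L/∂w = 0 × -2 = 0

Claimed value: 0
Correct: The correct gradient is 0.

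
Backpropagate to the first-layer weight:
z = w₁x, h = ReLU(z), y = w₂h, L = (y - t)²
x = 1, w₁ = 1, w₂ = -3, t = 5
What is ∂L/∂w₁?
∂L/∂w₁ = 48

Forward pass:
z = w₁x = 1×1 = 1
h = ReLU(1) = 1
y = w₂h = -3×1 = -3

Backward pass:
∂L/∂y = 2(y - t) = 2(-3 - 5) = -16
∂y/∂h = w₂ = -3
∂h/∂z = 1 (ReLU derivative)
∂z/∂w₁ = x = 1

∂L/∂w₁ = -16 × -3 × 1 × 1 = 48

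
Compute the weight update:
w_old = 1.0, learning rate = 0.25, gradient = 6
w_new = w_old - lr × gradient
w_new = -0.5

w_new = w - η·∂L/∂w = 1.0 - 0.25×(6) = 1.0 - (1.5) = -0.5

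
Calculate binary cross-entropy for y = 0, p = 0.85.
L = 1.897

L = -0·log(0.85) - 1·log(0.15) = -log(0.15) = 1.897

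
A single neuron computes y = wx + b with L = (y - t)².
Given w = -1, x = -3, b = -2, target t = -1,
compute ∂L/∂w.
∂L/∂w = -12

y = wx + b = (-1)(-3) + -2 = 1
∂L/∂y = 2(y - t) = 2(1 - -1) = 4
∂y/∂w = x = -3
∂L/∂w = ∂L/∂y · ∂y/∂w = 4 × -3 = -12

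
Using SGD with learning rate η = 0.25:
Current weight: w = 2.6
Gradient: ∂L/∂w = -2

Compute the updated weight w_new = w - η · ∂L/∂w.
w_new = 3.1

w_new = w - η·∂L/∂w = 2.6 - 0.25×(-2) = 2.6 - (-0.5) = 3.1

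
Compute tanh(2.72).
0.9914

tanh(2.72) = (e^(2.72) - e^(-2.72))/(e^(2.72) + e^(-2.72)) = 0.9914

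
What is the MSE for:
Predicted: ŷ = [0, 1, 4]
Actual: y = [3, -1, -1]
MSE = 12.67

MSE = (1/3)((0-3)² + (1--1)² + (4--1)²) = (1/3)(9 + 4 + 25) = 12.67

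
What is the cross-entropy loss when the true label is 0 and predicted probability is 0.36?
L = 0.4463

L = -0·log(0.36) - 1·log(0.64) = -log(0.64) = 0.4463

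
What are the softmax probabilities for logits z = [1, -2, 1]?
p = [0.4879, 0.0243, 0.4879]

exp(z) = [2.718, 0.1353, 2.718]
Sum = 5.572
p = [0.4879, 0.0243, 0.4879]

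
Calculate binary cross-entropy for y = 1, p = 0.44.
L = 0.821

L = -1·log(0.44) - 0·log(0.56) = -log(0.44) = 0.821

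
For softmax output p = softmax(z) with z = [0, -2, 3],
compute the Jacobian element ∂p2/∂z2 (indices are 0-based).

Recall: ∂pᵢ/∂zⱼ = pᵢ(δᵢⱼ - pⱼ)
∂p2/∂z2 = 0.05064

p = softmax(z) = [0.04712, 0.006377, 0.9465]
p2 = 0.9465

∂p2/∂z2 = p2(1 - p2) = 0.9465 × (1 - 0.9465) = 0.05064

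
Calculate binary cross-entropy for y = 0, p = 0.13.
L = 0.1393

L = -0·log(0.13) - 1·log(0.87) = -log(0.87) = 0.1393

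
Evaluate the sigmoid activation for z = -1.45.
0.19

sigmoid(-1.45) = 1/(1 + e^(1.45)) = 1/(1 + 4.263) = 0.19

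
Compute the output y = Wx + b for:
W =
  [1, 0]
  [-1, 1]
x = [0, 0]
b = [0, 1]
y = [0, 1]

Wx = [1×0 + 0×0, -1×0 + 1×0]
   = [0, 0]
y = Wx + b = [0 + 0, 0 + 1] = [0, 1]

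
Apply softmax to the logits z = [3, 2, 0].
p = [0.7054, 0.2595, 0.0351]

exp(z) = [20.09, 7.389, 1]
Sum = 28.47
p = [0.7054, 0.2595, 0.0351]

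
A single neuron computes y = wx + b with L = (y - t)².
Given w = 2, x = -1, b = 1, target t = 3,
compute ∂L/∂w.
∂L/∂w = 8

y = wx + b = (2)(-1) + 1 = -1
∂L/∂y = 2(y - t) = 2(-1 - 3) = -8
∂y/∂w = x = -1
∂L/∂w = ∂L/∂y · ∂y/∂w = -8 × -1 = 8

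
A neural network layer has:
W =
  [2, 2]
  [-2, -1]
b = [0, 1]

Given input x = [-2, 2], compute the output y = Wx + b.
y = [0, 3]

Wx = [2×-2 + 2×2, -2×-2 + -1×2]
   = [0, 2]
y = Wx + b = [0 + 0, 2 + 1] = [0, 3]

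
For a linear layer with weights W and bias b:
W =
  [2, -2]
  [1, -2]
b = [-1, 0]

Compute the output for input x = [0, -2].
y = [3, 4]

Wx = [2×0 + -2×-2, 1×0 + -2×-2]
   = [4, 4]
y = Wx + b = [4 + -1, 4 + 0] = [3, 4]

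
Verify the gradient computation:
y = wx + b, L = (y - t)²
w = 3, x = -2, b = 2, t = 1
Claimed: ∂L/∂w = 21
Incorrect

y = (3)(-2) + 2 = -4
∂L/∂y = 2(y - t) = 2(-4 - 1) = -10
∂y/∂w = x = -2
∂L/∂w = -10 × -2 = 20

Claimed value: 21
Incorrect: The correct gradient is 20.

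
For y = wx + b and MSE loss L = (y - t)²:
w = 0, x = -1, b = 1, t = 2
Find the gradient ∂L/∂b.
∂L/∂b = -2

y = wx + b = (0)(-1) + 1 = 1
∂L/∂y = 2(y - t) = 2(1 - 2) = -2
∂y/∂b = 1
∂L/∂b = ∂L/∂y · ∂y/∂b = -2 × 1 = -2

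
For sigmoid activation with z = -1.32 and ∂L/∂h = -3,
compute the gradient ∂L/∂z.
∂L/∂z = -0.4991

σ(-1.32) = 0.2108
σ'(-1.32) = σ(-1.32)(1 - σ(-1.32)) = 0.2108 × 0.7892 = 0.1664
∂L/∂z = ∂L/∂h · σ'(z) = -3 × 0.1664 = -0.4991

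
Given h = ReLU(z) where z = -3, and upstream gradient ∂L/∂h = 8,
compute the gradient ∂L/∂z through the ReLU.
∂L/∂z = 0

h = ReLU(-3) = 0
Since z < 0: ∂h/∂z = 0
∂L/∂z = ∂L/∂h · ∂h/∂z = 8 × 0 = 0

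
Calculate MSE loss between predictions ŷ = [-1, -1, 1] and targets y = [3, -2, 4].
MSE = 8.667

MSE = (1/3)((-1-3)² + (-1--2)² + (1-4)²) = (1/3)(16 + 1 + 9) = 8.667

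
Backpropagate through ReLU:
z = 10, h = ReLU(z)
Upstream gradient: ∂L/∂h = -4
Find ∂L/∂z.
∂L/∂z = -4

h = ReLU(10) = 10
Since z > 0: ∂h/∂z = 1
∂L/∂z = ∂L/∂h · ∂h/∂z = -4 × 1 = -4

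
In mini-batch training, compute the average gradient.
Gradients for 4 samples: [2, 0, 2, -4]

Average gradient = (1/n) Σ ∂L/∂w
Average gradient = 0

Average = (1/4)(2 + 0 + 2 + -4) = 0/4 = 0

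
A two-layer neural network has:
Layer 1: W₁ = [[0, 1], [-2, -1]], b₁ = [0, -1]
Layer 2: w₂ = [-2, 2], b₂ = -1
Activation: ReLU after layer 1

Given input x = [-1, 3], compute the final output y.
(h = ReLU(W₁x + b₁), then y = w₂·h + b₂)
y = -7

Layer 1 pre-activation: z₁ = [3, -2]
After ReLU: h = [3, 0]
Layer 2 output: y = -2×3 + 2×0 + -1 = -7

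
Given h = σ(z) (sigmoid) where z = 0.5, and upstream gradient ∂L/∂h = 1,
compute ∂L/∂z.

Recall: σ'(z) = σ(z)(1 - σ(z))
∂L/∂z = 0.235

σ(0.5) = 0.6225
σ'(0.5) = σ(0.5)(1 - σ(0.5)) = 0.6225 × 0.3775 = 0.235
∂L/∂z = ∂L/∂h · σ'(z) = 1 × 0.235 = 0.235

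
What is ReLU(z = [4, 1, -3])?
h = [4, 1, 0]

ReLU applied element-wise: max(0,4)=4, max(0,1)=1, max(0,-3)=0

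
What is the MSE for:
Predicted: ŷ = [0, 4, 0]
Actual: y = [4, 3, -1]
MSE = 6

MSE = (1/3)((0-4)² + (4-3)² + (0--1)²) = (1/3)(16 + 1 + 1) = 6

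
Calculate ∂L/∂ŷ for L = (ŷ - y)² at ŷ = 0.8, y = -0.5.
∂L/∂ŷ = 2.6

∂L/∂ŷ = 2(ŷ - y) = 2(0.8 - -0.5) = 2(1.3) = 2.6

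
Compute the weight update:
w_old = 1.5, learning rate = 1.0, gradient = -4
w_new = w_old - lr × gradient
w_new = 5.5

w_new = w - η·∂L/∂w = 1.5 - 1.0×(-4) = 1.5 - (-4) = 5.5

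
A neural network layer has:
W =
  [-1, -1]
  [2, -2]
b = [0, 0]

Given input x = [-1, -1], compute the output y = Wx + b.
y = [2, 0]

Wx = [-1×-1 + -1×-1, 2×-1 + -2×-1]
   = [2, 0]
y = Wx + b = [2 + 0, 0 + 0] = [2, 0]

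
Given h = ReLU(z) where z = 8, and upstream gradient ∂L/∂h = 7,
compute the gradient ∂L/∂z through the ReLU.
∂L/∂z = 7

h = ReLU(8) = 8
Since z > 0: ∂h/∂z = 1
∂L/∂z = ∂L/∂h · ∂h/∂z = 7 × 1 = 7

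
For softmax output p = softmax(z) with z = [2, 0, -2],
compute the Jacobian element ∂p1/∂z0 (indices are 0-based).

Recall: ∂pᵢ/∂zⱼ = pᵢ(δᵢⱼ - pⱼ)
∂p1/∂z0 = -0.1017

p = softmax(z) = [0.8668, 0.1173, 0.01588]
p1 = 0.1173, p0 = 0.8668

∂p1/∂z0 = -p1 × p0 = -0.1173 × 0.8668 = -0.1017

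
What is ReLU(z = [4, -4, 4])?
h = [4, 0, 4]

ReLU applied element-wise: max(0,4)=4, max(0,-4)=0, max(0,4)=4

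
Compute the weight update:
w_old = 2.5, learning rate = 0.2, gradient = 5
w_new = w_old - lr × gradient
w_new = 1.5

w_new = w - η·∂L/∂w = 2.5 - 0.2×(5) = 2.5 - (1) = 1.5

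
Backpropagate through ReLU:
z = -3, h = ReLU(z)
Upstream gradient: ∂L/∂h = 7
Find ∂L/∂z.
∂L/∂z = 0

h = ReLU(-3) = 0
Since z < 0: ∂h/∂z = 0
∂L/∂z = ∂L/∂h · ∂h/∂z = 7 × 0 = 0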